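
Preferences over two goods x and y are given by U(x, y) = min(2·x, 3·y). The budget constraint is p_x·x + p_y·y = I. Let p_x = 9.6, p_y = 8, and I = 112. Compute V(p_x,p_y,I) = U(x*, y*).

V = 15

With perfect complements, no substitution: consume in ratio x:y = 3:2.
Budget: p_x·x + p_y·(2/3)·x = I, so (3·p_x + 2·p_y)·x = 3·I.
Demand: x*(p_x,p_y,I) = 3·I/(3·p_x + 2·p_y), y* = 2·I/(3·p_x + 2·p_y).
Here 3·9.6 + 2·8 = 44.8, giving x* = 7.5 and y* = 5.
Utility at the optimum: U(7.5, 5) = 15.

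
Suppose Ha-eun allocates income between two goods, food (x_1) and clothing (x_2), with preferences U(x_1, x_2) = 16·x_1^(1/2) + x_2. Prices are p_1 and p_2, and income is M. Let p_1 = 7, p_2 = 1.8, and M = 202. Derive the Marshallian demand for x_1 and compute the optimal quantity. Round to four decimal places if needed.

Utility is quasi-linear in x_2; the FOC for x_1 is 8/√x_1 = p_1/p_2.
Thus x_1* = (8·p_2/p_1)² — independent of M — with the rest of income spent on x_2.
Plugging in: x_1* = (8·1.8/7)² = 4.2318.

x_1* = 4.2318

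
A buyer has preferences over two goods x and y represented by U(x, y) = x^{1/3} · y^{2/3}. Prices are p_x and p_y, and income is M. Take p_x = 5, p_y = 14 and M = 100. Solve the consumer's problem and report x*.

Tangency: MRS = (1/2)·y/x = p_x/p_y.
So 1/3·p_y·y = 2/3·p_x·x; combined with the budget, a share 1/3 of income goes to x.
Demand: x*(p_x,p_y,M) = 1/3·M/p_x and y* = 2/3·M/p_y.
At p_x=5, p_y=14, M=100: x* = 1/3·100/5 = 6.6667.

x* = 6.6667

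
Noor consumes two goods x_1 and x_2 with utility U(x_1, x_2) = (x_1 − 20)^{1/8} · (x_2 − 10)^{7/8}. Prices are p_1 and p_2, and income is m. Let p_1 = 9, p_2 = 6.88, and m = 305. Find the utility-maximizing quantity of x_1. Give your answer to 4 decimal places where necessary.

This is Cobb-Douglas in (x_1−20, x_2−10): tangency gives 0.125·p_2·(x_2−10) = 0.875·p_1·(x_1−20).
After buying the subsistence bundle (20, 10), a share 0.125 of the remaining income goes to x_1: x_1* = 20 + 0.125·(m − 20p_1 − 10p_2)/p_1.
Discretionary income = 305 − 20·9 − 10·6.88 = 56.2; x_1* = 20 + 0.125·56.2/9 = 20.7806.

x_1* = 20.7806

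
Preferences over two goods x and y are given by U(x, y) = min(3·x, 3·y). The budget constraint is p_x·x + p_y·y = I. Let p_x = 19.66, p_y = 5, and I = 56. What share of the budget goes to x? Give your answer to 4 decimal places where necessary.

With perfect complements, no substitution: consume in ratio x:y = 3:3.
Budget: p_x·x + p_y·x = I, so (3·p_x + 3·p_y)·x = 3·I.
Demand: x*(p_x,p_y,I) = 3·I/(3·p_x + 3·p_y), y* = 3·I/(3·p_x + 3·p_y).
Here 3·19.66 + 3·5 = 73.98, giving x* = 2.2709 and y* = 2.2709.
Expenditure on x: 19.66·2.2709 = 44.6456; share = 0.7972.

share on x = 0.7972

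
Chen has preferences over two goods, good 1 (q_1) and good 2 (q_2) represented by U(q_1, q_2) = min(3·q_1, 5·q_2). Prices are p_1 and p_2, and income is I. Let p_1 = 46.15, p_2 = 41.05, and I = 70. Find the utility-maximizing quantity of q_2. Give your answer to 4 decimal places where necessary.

With perfect complements, no substitution: consume in ratio q_1:q_2 = 5:3.
Budget: p_1·q_1 + p_2·(3/5)·q_1 = I, so (5·p_1 + 3·p_2)·q_1 = 5·I.
Demand: q_1*(p_1,p_2,I) = 5·I/(5·p_1 + 3·p_2), q_2* = 3·I/(5·p_1 + 3·p_2).
Here 5·46.15 + 3·41.05 = 353.9, giving q_2* = 0.5934.

q_2* = 0.5934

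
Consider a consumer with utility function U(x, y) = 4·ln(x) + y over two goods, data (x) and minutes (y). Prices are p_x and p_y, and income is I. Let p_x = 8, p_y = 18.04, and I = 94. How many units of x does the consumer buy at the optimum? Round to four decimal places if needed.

x* = 9.02

MU_x = 4/x, MU_y = 1. Tangency: 4/x = p_x/p_y.
So x*(p_x,p_y) = 4·p_y/p_x, independent of income; and y* = (I − 4·p_y)/p_y.
At the given prices: x* = 4·18.04/8 = 9.02.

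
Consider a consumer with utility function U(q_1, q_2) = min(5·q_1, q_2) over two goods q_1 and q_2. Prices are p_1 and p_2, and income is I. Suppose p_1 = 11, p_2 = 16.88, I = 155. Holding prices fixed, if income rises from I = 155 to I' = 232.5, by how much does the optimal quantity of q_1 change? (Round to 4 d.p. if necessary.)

Leontief preferences: the optimum is at the kink where q_1/1 = q_2/5, i.e. q_2 = 5·q_1.
Budget: p_1·q_1 + p_2·5·q_1 = I, so (p_1 + 5·p_2)·q_1 = I.
Demand: q_1*(p_1,p_2,I) = I/(p_1 + 5·p_2), q_2* = 5·I/(p_1 + 5·p_2).
Here 11 + 5·16.88 = 95.4, giving q_1* = 1.6247.
At I' = 232.5: q_1* = 2.4371. Change: 2.4371 − 1.6247 = 0.8124.

Δq_1* = 0.8124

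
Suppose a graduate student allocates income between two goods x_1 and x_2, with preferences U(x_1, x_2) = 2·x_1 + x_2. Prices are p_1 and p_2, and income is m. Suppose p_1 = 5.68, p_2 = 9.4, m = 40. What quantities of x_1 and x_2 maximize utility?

x_1* = 7.0423, x_2* = 0

Perfect substitutes: compare marginal utility per dollar. 2/p_1 vs 1/p_2 → 0.3521 vs 0.1064.
x_1 gives more utility per dollar, so spend all income on x_1: x_1* = m/p_1, x_2* = 0.
Numerically: x_1* = 7.0423, x_2* = 0.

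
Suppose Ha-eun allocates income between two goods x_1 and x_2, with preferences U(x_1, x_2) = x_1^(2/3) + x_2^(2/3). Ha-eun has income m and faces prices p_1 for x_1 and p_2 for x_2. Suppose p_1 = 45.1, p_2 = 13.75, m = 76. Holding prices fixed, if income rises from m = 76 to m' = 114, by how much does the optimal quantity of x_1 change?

MU_x_1 ∝ x_1^(-1/3), MU_x_2 ∝ x_2^(-1/3), so MRS = (x_2/x_1)^(1/3) = p_1/p_2.
Solve for the ratio: x_2/x_1 = [p_1/p_2]^(3).
With the ratio pinned down, the budget gives x_1* = m/(p_1 + p_2·(x_2/x_1)) and x_2* = (x_2/x_1)·x_1*.
Numerically x_2/x_1 = 35.287552, so x_1* = 76/(45.1 + 13.75·35.287552) = 0.1433.
At m' = 114: x_1* = 0.215. Change: 0.215 − 0.1433 = 0.0717.

Δx_1* = 0.0717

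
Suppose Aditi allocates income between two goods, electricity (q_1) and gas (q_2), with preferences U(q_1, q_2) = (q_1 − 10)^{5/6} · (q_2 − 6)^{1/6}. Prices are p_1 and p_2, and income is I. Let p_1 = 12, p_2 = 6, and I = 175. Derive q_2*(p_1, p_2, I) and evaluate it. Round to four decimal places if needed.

This is Cobb-Douglas in (q_1−10, q_2−6): tangency gives 5/6·p_2·(q_2−6) = 1/6·p_1·(q_1−10).
Substituting into the budget: q_1* = 10 + 5/6·(I − 10·p_1 − 6·p_2)/p_1, and q_2* = 6 + 1/6·(…)/p_2.
Discretionary income = 175 − 10·12 − 6·6 = 19; q_2* = 6 + 1/6·19/6 = 6.5278.

q_2* = 6.5278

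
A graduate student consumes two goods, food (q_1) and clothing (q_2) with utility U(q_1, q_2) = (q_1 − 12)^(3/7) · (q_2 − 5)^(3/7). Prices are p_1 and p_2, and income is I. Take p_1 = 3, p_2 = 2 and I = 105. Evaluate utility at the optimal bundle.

MRS = (q_2−5)/(q_1−12). Tangency with p_1/p_2 gives q_2−5 = (p_1/p_2)·(q_1−12).
After buying the subsistence bundle (12, 5), a share 0.5 of the remaining income goes to q_1: q_1* = 12 + 0.5·(I − 12p_1 − 5p_2)/p_1.
Discretionary income = 105 − 12·3 − 5·2 = 59; q_1* = 12 + 0.5·59/3 = 21.8333; q_2* = 5 + 0.5·59/2 = 19.75.
Utility at the optimum: U(21.8333, 19.75) = 8.4402.

V = 8.4402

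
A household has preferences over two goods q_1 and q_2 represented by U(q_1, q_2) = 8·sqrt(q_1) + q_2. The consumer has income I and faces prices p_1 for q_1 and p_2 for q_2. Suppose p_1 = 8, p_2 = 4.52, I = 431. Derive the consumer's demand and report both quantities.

q_1* = 5.1076, q_2* = 86.314

Utility is quasi-linear in q_2; the FOC for q_1 is 4/√q_1 = p_1/p_2.
Thus q_1* = (4·p_2/p_1)² — independent of I — with the rest of income spent on q_2.
Plugging in: q_1* = (4·4.52/8)² = 5.1076, q_2* = 86.314.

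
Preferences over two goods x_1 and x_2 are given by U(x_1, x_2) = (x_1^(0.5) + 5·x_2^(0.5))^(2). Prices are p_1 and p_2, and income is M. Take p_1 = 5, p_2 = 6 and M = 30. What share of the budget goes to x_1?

MRS = MU_x_1/MU_x_2 = (1/5)·(x_2/x_1)^(0.5). Set equal to p_1/p_2.
Solve for the ratio: x_2/x_1 = [5·p_1/p_2]^(2).
Substitute x_2 = (x_2/x_1)·x_1 into the budget: x_1* = M/(p_1 + p_2·(x_2/x_1)).
Numerically x_2/x_1 = 17.361111, so x_1* = 30/(5 + 6·17.361111) = 0.2748 and x_2* = 17.361111·0.2748 = 4.771.
Expenditure on x_1: 5·0.2748 = 1.374; share = 0.0458.

share on x_1 = 0.0458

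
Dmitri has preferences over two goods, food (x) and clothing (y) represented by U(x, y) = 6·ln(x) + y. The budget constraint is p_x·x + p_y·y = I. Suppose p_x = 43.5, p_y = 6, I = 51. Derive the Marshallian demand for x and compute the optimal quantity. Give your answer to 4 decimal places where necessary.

x* = 0.8276

MU_x = 6/x, MU_y = 1. Tangency: 6/x = p_x/p_y.
So x*(p_x,p_y) = 6·p_y/p_x, independent of income; and y* = (I − 6·p_y)/p_y.
At the given prices: x* = 6·6/43.5 = 0.8276.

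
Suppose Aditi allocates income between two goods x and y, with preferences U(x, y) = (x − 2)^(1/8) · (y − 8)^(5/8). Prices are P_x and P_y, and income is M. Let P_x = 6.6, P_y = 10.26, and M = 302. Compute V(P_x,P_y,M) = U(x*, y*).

V = 7.1675

This is Cobb-Douglas in (x−2, y−8): tangency gives 0.125·P_y·(y−8) = 0.625·P_x·(x−2).
Substituting into the budget: x* = 2 + 1/6·(M − 2·P_x − 8·P_y)/P_x, and y* = 8 + 5/6·(…)/P_y.
Discretionary income = 302 − 2·6.6 − 8·10.26 = 206.72; x* = 2 + 1/6·206.72/6.6 = 7.2202; y* = 8 + 5/6·206.72/10.26 = 24.7901.
Utility at the optimum: U(7.2202, 24.7901) = 7.1675.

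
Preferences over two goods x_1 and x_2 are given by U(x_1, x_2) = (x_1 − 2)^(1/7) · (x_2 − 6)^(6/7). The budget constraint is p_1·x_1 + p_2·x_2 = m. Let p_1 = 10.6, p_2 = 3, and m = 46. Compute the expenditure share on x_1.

share on x_1 = 0.482

This is Cobb-Douglas in (x_1−2, x_2−6): tangency gives 1/7·p_2·(x_2−6) = 6/7·p_1·(x_1−2).
Substituting into the budget: x_1* = 2 + 1/7·(m − 2·p_1 − 6·p_2)/p_1, and x_2* = 6 + 6/7·(…)/p_2.
Discretionary income = 46 − 2·10.6 − 6·3 = 6.8; x_1* = 2 + 1/7·6.8/10.6 = 2.0916; x_2* = 6 + 6/7·6.8/3 = 7.9429.
Expenditure on x_1: 10.6·2.0916 = 22.1714; share = 0.482.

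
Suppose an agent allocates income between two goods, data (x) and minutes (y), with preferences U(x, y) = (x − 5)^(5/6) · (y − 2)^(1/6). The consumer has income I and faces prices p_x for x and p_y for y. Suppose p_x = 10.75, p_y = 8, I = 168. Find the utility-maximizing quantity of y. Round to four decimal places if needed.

MRS = 5·(y−2)/(x−5). Tangency with p_x/p_y gives y−2 = (1/5)·(p_x/p_y)·(x−5).
Substituting into the budget: x* = 5 + 5/6·(I − 5·p_x − 2·p_y)/p_x, and y* = 2 + 1/6·(…)/p_y.
Discretionary income = 168 − 5·10.75 − 2·8 = 98.25; y* = 2 + 1/6·98.25/8 = 4.0469.

y* = 4.0469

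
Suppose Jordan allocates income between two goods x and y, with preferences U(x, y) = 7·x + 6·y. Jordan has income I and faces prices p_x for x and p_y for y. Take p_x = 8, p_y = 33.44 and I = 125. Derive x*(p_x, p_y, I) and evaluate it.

Linear utility — the consumer picks whichever good has higher MU/price: 7/8 = 0.875 vs 6/33.44 = 0.1794.
x gives more utility per dollar, so spend all income on x: x* = I/p_x, y* = 0.
Numerically: x* = 15.625, y* = 0.

x* = 15.625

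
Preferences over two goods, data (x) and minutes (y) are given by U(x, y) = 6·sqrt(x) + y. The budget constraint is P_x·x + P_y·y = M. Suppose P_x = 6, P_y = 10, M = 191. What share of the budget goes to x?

Set MRS = P_x/P_y: 3·x^(−1/2) = P_x/P_y.
Solve: √x = 3·P_y/P_x, so x*(P_x,P_y) = (3·P_y/P_x)², and y* = (M − P_x·x*)/P_y.
Plugging in: x* = (3·10/6)² = 25, y* = 4.1.
Expenditure on x: 6·25 = 150; share = 0.7853.

share on x = 0.7853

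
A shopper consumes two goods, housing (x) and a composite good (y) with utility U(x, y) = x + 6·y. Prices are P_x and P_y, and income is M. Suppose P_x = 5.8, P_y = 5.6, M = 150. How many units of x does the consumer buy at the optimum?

x* = 0

Perfect substitutes: compare marginal utility per dollar. 1/P_x vs 6/P_y → 0.1724 vs 1.0714.
y gives more utility per dollar, so spend all income on y: y* = M/P_y, x* = 0.
Numerically: x* = 0, y* = 26.7857.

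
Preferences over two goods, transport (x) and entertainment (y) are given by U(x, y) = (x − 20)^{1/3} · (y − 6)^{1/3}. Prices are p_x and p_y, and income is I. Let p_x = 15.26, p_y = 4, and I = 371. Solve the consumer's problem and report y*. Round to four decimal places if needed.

y* = 11.225

This is Cobb-Douglas in (x−20, y−6): tangency gives 1/3·p_y·(y−6) = 1/3·p_x·(x−20).
After buying the subsistence bundle (20, 6), a share 0.5 of the remaining income goes to x: x* = 20 + 0.5·(I − 20p_x − 6p_y)/p_x.
Discretionary income = 371 − 20·15.26 − 6·4 = 41.8; y* = 6 + 0.5·41.8/4 = 11.225.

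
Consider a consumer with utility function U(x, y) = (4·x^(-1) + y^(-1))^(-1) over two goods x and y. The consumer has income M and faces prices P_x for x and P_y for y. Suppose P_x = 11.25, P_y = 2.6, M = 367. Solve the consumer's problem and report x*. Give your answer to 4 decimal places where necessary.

MRS = MU_x/MU_y = 4·(y/x)^(2). Set equal to P_x/P_y.
Solve for the ratio: y/x = [(1/4)·P_x/P_y]^(0.5).
Substitute y = (y/x)·x into the budget: x* = M/(P_x + P_y·(y/x)).
Numerically y/x = 1.040063, so x* = 367/(11.25 + 2.6·1.040063) = 26.3004.

x* = 26.3004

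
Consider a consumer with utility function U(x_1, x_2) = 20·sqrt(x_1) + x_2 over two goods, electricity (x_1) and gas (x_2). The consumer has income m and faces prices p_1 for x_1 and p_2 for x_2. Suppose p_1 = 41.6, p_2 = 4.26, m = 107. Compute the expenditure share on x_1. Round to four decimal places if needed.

share on x_1 = 0.4077

MU_x_1 = 10/√x_1, MU_x_2 = 1. Tangency: 10/√x_1 = p_1/p_2.
Thus x_1* = (10·p_2/p_1)² — independent of m — with the rest of income spent on x_2.
Plugging in: x_1* = (10·4.26/41.6)² = 1.0487, x_2* = 14.877.
Expenditure on x_1: 41.6·1.0487 = 43.624; share = 0.4077.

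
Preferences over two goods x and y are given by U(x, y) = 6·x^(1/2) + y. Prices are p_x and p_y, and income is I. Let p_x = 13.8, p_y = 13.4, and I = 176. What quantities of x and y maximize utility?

x* = 8.4858, y* = 4.3952

MU_x = 3/√x, MU_y = 1. Tangency: 3/√x = p_x/p_y.
Thus x* = (3·p_y/p_x)² — independent of I — with the rest of income spent on y.
Plugging in: x* = (3·13.4/13.8)² = 8.4858, y* = 4.3952.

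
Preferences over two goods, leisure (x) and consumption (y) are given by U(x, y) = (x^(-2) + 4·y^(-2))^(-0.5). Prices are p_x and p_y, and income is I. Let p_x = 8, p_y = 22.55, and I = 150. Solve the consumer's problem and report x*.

x* = 4.499

Substitute y = (y/x)·x into the budget: x* = I/(p_x + p_y·(y/x)).
Numerically y/x = 1.123745, so x* = 150/(8 + 22.55·1.123745) = 4.499.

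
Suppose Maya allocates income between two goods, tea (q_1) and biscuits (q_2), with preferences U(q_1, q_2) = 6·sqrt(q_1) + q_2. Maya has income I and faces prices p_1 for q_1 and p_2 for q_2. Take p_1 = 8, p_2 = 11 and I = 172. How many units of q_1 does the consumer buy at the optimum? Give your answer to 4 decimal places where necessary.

q_1* = 17.0156

Utility is quasi-linear in q_2; the FOC for q_1 is 3/√q_1 = p_1/p_2.
Thus q_1* = (3·p_2/p_1)² — independent of I — with the rest of income spent on q_2.
Plugging in: q_1* = (3·11/8)² = 17.0156.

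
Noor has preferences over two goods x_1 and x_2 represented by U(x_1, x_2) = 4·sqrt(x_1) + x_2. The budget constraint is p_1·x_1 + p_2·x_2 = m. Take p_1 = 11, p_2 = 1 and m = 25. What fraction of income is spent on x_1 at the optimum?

MU_x_1 = 2/√x_1, MU_x_2 = 1. Tangency: 2/√x_1 = p_1/p_2.
Thus x_1* = (2·p_2/p_1)² — independent of m — with the rest of income spent on x_2.
Plugging in: x_1* = (2·1/11)² = 0.0331, x_2* = 24.6364.
Expenditure on x_1: 11·0.0331 = 0.3636; share = 0.0145.

share on x_1 = 0.0145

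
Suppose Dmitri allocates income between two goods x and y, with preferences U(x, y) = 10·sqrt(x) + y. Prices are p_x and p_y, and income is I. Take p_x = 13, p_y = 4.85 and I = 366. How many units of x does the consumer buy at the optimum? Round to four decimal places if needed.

x* = 3.4797

Set MRS = p_x/p_y: 5·x^(−1/2) = p_x/p_y.
Solve: √x = 5·p_y/p_x, so x*(p_x,p_y) = (5·p_y/p_x)², and y* = (I − p_x·x*)/p_y.
Plugging in: x* = (5·4.85/13)² = 3.4797.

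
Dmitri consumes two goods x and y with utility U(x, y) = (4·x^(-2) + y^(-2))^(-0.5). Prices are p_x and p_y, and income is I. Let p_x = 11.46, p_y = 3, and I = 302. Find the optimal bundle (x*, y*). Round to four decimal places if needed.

x* = 20.9514, y* = 20.6323

MRS = MU_x/MU_y = 4·(y/x)^(3). Set equal to p_x/p_y.
Solve for the ratio: y/x = [(1/4)·p_x/p_y]^(1/3).
Substitute y = (y/x)·x into the budget: x* = I/(p_x + p_y·(y/x)).
Numerically y/x = 0.984769, so x* = 302/(11.46 + 3·0.984769) = 20.9514 and y* = 0.984769·20.9514 = 20.6323.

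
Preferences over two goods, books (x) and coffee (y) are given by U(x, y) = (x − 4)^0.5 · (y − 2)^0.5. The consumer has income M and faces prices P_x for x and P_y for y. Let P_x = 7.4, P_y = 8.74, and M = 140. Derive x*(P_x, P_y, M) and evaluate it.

x* = 10.2784

Let x' = x−4, y' = y−2. MRS = y'/x' = P_x/P_y.
After buying the subsistence bundle (4, 2), a share 0.5 of the remaining income goes to x: x* = 4 + 0.5·(M − 4P_x − 2P_y)/P_x.
Discretionary income = 140 − 4·7.4 − 2·8.74 = 92.92; x* = 4 + 0.5·92.92/7.4 = 10.2784.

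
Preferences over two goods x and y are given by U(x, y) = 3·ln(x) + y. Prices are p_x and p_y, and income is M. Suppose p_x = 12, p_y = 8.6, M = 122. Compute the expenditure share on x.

share on x = 0.2115

MU_x = 3/x, MU_y = 1. Tangency: 3/x = p_x/p_y.
So x*(p_x,p_y) = 3·p_y/p_x, independent of income; and y* = (M − 3·p_y)/p_y.
At the given prices: x* = 3·8.6/12 = 2.15, and y* = 11.186.
Expenditure on x: 12·2.15 = 25.8; share = 0.2115.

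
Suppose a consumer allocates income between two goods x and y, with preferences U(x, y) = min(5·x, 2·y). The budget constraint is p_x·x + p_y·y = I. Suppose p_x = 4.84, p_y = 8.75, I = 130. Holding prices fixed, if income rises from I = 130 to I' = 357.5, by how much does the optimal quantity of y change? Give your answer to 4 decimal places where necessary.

With perfect complements, no substitution: consume in ratio x:y = 2:5.
Budget: p_x·x + p_y·(5/2)·x = I, so (2·p_x + 5·p_y)·x = 2·I.
Demand: x*(p_x,p_y,I) = 2·I/(2·p_x + 5·p_y), y* = 5·I/(2·p_x + 5·p_y).
Here 2·4.84 + 5·8.75 = 53.43, giving y* = 12.1655.
At I' = 357.5: y* = 33.455. Change: 33.455 − 12.1655 = 21.2895.

Δy* = 21.2895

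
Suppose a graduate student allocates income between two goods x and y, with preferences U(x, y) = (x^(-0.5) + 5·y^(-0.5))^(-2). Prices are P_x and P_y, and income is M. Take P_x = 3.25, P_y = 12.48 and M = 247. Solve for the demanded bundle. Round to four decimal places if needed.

x* = 13.6229, y* = 16.244

MU_x ∝ x^(-1.5), MU_y ∝ 5·y^(-1.5), so MRS = (1/5)·(y/x)^(1.5) = P_x/P_y.
Solve for the ratio: y/x = [5·P_x/P_y]^(2/3).
Substitute y = (y/x)·x into the budget: x* = M/(P_x + P_y·(y/x)).
Numerically y/x = 1.192411, so x* = 247/(3.25 + 12.48·1.192411) = 13.6229 and y* = 1.192411·13.6229 = 16.244.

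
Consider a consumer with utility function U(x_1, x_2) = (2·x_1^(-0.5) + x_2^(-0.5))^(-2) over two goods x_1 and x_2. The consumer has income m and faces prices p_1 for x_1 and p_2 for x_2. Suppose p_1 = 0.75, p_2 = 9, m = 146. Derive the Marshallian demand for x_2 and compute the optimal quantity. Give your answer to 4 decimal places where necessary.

MRS = MU_x_1/MU_x_2 = 2·(x_2/x_1)^(1.5). Set equal to p_1/p_2.
Solve for the ratio: x_2/x_1 = [(1/2)·p_1/p_2]^(2/3).
Substitute x_2 = (x_2/x_1)·x_1 into the budget: x_1* = m/(p_1 + p_2·(x_2/x_1)).
Numerically x_2/x_1 = 0.120187, so x_1* = 146/(0.75 + 9·0.120187) = 79.7079 and x_2* = 0.120187·79.7079 = 9.5799.

x_2* = 9.5799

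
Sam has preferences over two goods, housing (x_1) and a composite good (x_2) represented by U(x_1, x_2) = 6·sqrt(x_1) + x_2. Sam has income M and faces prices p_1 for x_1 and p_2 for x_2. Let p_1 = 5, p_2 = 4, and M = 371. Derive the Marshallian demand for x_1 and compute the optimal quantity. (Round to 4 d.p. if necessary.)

x_1* = 5.76

Utility is quasi-linear in x_2; the FOC for x_1 is 3/√x_1 = p_1/p_2.
Thus x_1* = (3·p_2/p_1)² — independent of M — with the rest of income spent on x_2.
Plugging in: x_1* = (3·4/5)² = 5.76.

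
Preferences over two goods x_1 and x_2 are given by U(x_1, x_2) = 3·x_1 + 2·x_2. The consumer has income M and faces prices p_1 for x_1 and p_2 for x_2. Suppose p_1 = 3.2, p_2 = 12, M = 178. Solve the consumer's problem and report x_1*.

Perfect substitutes: compare marginal utility per dollar. 3/p_1 vs 2/p_2 → 0.9375 vs 0.1667.
x_1 gives more utility per dollar, so spend all income on x_1: x_1* = M/p_1, x_2* = 0.
Numerically: x_1* = 55.625, x_2* = 0.

x_1* = 55.625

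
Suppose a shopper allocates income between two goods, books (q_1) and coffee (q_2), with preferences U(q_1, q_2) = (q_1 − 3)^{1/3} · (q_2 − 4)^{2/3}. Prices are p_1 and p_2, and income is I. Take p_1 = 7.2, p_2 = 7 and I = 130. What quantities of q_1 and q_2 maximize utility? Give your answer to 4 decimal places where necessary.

After buying the subsistence bundle (3, 4), a share 1/3 of the remaining income goes to q_1: q_1* = 3 + 1/3·(I − 3p_1 − 4p_2)/p_1.
Discretionary income = 130 − 3·7.2 − 4·7 = 80.4; q_1* = 3 + 1/3·80.4/7.2 = 6.7222; q_2* = 4 + 2/3·80.4/7 = 11.6571.

q_1* = 6.7222, q_2* = 11.6571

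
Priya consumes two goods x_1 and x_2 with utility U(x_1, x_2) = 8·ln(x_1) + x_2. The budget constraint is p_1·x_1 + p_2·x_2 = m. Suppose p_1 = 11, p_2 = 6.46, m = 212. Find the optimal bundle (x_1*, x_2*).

At the given prices: x_1* = 8·6.46/11 = 4.6982, and x_2* = 24.8173.

x_1* = 4.6982, x_2* = 24.8173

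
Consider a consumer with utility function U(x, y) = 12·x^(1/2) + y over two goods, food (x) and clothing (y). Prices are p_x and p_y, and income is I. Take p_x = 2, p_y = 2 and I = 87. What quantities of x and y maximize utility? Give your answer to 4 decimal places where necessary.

x* = 36, y* = 7.5

Utility is quasi-linear in y; the FOC for x is 6/√x = p_x/p_y.
Thus x* = (6·p_y/p_x)² — independent of I — with the rest of income spent on y.
Plugging in: x* = (6·2/2)² = 36, y* = 7.5.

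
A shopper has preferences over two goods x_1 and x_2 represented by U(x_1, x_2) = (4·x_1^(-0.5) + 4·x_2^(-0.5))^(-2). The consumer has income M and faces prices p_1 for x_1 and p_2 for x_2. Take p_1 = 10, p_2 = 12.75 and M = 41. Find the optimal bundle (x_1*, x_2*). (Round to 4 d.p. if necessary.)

Numerically x_2/x_1 = 0.850472, so x_1* = 41/(10 + 12.75·0.850472) = 1.967 and x_2* = 0.850472·1.967 = 1.6729.

x_1* = 1.967, x_2* = 1.6729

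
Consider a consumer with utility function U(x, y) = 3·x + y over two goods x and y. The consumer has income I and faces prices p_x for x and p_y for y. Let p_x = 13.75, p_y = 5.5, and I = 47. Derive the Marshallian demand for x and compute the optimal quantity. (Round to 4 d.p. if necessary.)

x* = 3.4182

x gives more utility per dollar, so spend all income on x: x* = I/p_x, y* = 0.
Numerically: x* = 3.4182, y* = 0.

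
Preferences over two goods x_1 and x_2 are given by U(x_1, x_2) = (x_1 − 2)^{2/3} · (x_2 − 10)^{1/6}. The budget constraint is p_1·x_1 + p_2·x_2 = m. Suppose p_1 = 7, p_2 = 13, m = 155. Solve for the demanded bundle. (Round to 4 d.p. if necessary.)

x_1* = 3.2571, x_2* = 10.1692

This is Cobb-Douglas in (x_1−2, x_2−10): tangency gives 2/3·p_2·(x_2−10) = 1/6·p_1·(x_1−2).
After buying the subsistence bundle (2, 10), a share 0.8 of the remaining income goes to x_1: x_1* = 2 + 0.8·(m − 2p_1 − 10p_2)/p_1.
Discretionary income = 155 − 2·7 − 10·13 = 11; x_1* = 2 + 0.8·11/7 = 3.2571; x_2* = 10 + 0.2·11/13 = 10.1692.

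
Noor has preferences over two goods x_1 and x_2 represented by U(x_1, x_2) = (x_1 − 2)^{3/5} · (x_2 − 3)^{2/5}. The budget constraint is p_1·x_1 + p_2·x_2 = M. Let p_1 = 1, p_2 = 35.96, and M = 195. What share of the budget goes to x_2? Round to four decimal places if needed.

MRS = (3/2)·(x_2−3)/(x_1−2). Tangency with p_1/p_2 gives x_2−3 = (2/3)·(p_1/p_2)·(x_1−2).
After buying the subsistence bundle (2, 3), a share 0.6 of the remaining income goes to x_1: x_1* = 2 + 0.6·(M − 2p_1 − 3p_2)/p_1.
Discretionary income = 195 − 2·1 − 3·35.96 = 85.12; x_1* = 2 + 0.6·85.12/1 = 53.072; x_2* = 3 + 0.4·85.12/35.96 = 3.9468.
Expenditure on x_2: 35.96·3.9468 = 141.928; share = 0.7278.

share on x_2 = 0.7278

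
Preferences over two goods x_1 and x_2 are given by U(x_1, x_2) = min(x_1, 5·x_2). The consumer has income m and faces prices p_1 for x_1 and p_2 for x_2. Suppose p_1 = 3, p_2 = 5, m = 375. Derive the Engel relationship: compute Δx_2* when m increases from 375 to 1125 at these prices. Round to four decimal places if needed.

Δx_2* = 37.5

With perfect complements, no substitution: consume in ratio x_1:x_2 = 5:1.
Budget: p_1·x_1 + p_2·(1/5)·x_1 = m, so (5·p_1 + p_2)·x_1 = 5·m.
Demand: x_1*(p_1,p_2,m) = 5·m/(5·p_1 + p_2), x_2* = m/(5·p_1 + p_2).
Here 5·3 + 5 = 20, giving x_2* = 18.75.
At m' = 1125: x_2* = 56.25. Change: 56.25 − 18.75 = 37.5.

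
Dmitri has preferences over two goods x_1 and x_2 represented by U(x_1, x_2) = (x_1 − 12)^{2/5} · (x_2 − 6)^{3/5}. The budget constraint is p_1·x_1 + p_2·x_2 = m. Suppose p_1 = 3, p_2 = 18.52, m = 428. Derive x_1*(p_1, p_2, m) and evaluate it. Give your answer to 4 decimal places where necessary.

MRS = (2/3)·(x_2−6)/(x_1−12). Tangency with p_1/p_2 gives x_2−6 = (3/2)·(p_1/p_2)·(x_1−12).
After buying the subsistence bundle (12, 6), a share 0.4 of the remaining income goes to x_1: x_1* = 12 + 0.4·(m − 12p_1 − 6p_2)/p_1.
Discretionary income = 428 − 12·3 − 6·18.52 = 280.88; x_1* = 12 + 0.4·280.88/3 = 49.4507.

x_1* = 49.4507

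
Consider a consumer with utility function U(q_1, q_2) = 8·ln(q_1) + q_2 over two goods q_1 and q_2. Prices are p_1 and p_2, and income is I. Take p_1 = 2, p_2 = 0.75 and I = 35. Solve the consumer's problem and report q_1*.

q_1* = 3

MU_q_1 = 8/q_1, MU_q_2 = 1. Tangency: 8/q_1 = p_1/p_2.
So q_1*(p_1,p_2) = 8·p_2/p_1, independent of income; and q_2* = (I − 8·p_2)/p_2.
At the given prices: q_1* = 8·0.75/2 = 3.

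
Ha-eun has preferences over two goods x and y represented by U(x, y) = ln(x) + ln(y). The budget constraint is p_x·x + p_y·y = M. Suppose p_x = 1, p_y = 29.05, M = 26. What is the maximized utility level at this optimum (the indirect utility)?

V = 1.7609

The MRS is y/x. Set MRS = p_x/p_y.
So p_y·y = p_x·x; combined with the budget, a share 0.5 of income goes to x.
Demand: x*(p_x,p_y,M) = 0.5·M/p_x and y* = 0.5·M/p_y.
At p_x=1, p_y=29.05, M=26: x* = 0.5·26/1 = 13, y* = 0.4475.
Utility at the optimum: U(13, 0.4475) = 1.7609.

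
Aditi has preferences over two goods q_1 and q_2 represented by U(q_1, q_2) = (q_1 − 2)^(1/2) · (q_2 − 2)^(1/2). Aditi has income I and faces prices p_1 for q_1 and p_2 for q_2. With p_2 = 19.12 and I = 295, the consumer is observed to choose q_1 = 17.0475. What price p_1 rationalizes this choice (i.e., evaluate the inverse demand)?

MRS = (q_2−2)/(q_1−2). Tangency with p_1/p_2 gives q_2−2 = (p_1/p_2)·(q_1−2).
After buying the subsistence bundle (2, 2), a share 0.5 of the remaining income goes to q_1: q_1* = 2 + 0.5·(I − 2p_1 − 2p_2)/p_1.
Set q_1* = 17.0475 in the demand function and solve for p_1: p_1 = 8.

p_1 = 8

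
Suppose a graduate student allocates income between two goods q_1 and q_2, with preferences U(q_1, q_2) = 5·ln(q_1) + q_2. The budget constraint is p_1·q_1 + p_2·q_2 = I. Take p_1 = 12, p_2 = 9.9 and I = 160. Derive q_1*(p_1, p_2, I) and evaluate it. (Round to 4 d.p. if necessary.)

q_1* = 4.125

MU_q_1 = 5/q_1, MU_q_2 = 1. Tangency: 5/q_1 = p_1/p_2.
So q_1*(p_1,p_2) = 5·p_2/p_1, independent of income; and q_2* = (I − 5·p_2)/p_2.
At the given prices: q_1* = 5·9.9/12 = 4.125.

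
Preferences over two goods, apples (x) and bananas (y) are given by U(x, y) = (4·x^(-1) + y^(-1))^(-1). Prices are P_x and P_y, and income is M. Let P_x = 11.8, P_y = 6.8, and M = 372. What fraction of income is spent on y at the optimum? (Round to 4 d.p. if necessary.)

MRS = MU_x/MU_y = 4·(y/x)^(2). Set equal to P_x/P_y.
Solve for the ratio: y/x = [(1/4)·P_x/P_y]^(0.5).
With the ratio pinned down, the budget gives x* = M/(P_x + P_y·(y/x)) and y* = (y/x)·x*.
Numerically y/x = 0.658653, so x* = 372/(11.8 + 6.8·0.658653) = 22.8518 and y* = 0.658653·22.8518 = 15.0514.
Expenditure on y: 6.8·15.0514 = 102.3493; share = 0.2751.

share on y = 0.2751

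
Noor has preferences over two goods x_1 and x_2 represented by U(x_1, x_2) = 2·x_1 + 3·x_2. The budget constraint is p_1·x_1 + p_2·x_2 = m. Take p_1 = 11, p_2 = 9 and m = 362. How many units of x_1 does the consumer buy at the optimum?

x_1* = 0

Perfect substitutes: compare marginal utility per dollar. 2/p_1 vs 3/p_2 → 0.1818 vs 0.3333.
x_2 gives more utility per dollar, so spend all income on x_2: x_2* = m/p_2, x_1* = 0.
Numerically: x_1* = 0, x_2* = 40.2222.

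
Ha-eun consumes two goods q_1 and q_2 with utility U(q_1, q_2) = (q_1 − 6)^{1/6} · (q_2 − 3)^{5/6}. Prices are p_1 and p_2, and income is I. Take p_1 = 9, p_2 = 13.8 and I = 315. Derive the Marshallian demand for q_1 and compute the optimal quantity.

MRS = (1/5)·(q_2−3)/(q_1−6). Tangency with p_1/p_2 gives q_2−3 = 5·(p_1/p_2)·(q_1−6).
After buying the subsistence bundle (6, 3), a share 1/6 of the remaining income goes to q_1: q_1* = 6 + 1/6·(I − 6p_1 − 3p_2)/p_1.
Discretionary income = 315 − 6·9 − 3·13.8 = 219.6; q_1* = 6 + 1/6·219.6/9 = 10.0667.

q_1* = 10.0667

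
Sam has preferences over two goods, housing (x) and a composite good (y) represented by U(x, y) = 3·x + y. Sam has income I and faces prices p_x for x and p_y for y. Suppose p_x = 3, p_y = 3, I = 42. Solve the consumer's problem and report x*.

x* = 14

Perfect substitutes: compare marginal utility per dollar. 3/p_x vs 1/p_y → 1 vs 0.3333.
x gives more utility per dollar, so spend all income on x: x* = I/p_x, y* = 0.
Numerically: x* = 14, y* = 0.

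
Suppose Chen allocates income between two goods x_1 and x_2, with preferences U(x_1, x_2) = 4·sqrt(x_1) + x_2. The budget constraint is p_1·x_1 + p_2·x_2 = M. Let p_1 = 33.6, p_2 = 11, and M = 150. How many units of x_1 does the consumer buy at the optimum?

x_1* = 0.4287

Utility is quasi-linear in x_2; the FOC for x_1 is 2/√x_1 = p_1/p_2.
Solve: √x_1 = 2·p_2/p_1, so x_1*(p_1,p_2) = (2·p_2/p_1)², and x_2* = (M − p_1·x_1*)/p_2.
Plugging in: x_1* = (2·11/33.6)² = 0.4287.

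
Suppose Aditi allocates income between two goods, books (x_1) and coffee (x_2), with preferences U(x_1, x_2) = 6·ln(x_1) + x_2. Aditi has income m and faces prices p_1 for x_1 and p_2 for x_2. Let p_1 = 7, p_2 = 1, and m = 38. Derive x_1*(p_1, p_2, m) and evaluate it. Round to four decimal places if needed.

x_1* = 0.8571

MU_x_1 = 6/x_1, MU_x_2 = 1. Tangency: 6/x_1 = p_1/p_2.
So x_1*(p_1,p_2) = 6·p_2/p_1, independent of income; and x_2* = (m − 6·p_2)/p_2.
At the given prices: x_1* = 6·1/7 = 0.8571.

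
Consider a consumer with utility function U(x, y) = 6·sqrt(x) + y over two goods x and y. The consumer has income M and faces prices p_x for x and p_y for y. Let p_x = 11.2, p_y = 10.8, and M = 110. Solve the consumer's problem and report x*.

x* = 8.3686

MU_x = 3/√x, MU_y = 1. Tangency: 3/√x = p_x/p_y.
Solve: √x = 3·p_y/p_x, so x*(p_x,p_y) = (3·p_y/p_x)², and y* = (M − p_x·x*)/p_y.
Plugging in: x* = (3·10.8/11.2)² = 8.3686.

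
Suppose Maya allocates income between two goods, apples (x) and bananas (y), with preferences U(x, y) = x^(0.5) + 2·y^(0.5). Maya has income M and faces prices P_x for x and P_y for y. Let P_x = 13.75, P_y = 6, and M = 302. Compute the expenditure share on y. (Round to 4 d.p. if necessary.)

From the CES first-order condition, (1/2)·(y/x)^(0.5) = P_x/P_y.
Hence y/x = (2·P_x/P_y)^(1/(0.5)), i.e. raised to the 2 power.
Substitute y = (y/x)·x into the budget: x* = M/(P_x + P_y·(y/x)).
Numerically y/x = 21.006944, so x* = 302/(13.75 + 6·21.006944) = 2.1604 and y* = 21.006944·2.1604 = 45.3825.
Expenditure on y: 6·45.3825 = 272.2951; share = 0.9016.

share on y = 0.9016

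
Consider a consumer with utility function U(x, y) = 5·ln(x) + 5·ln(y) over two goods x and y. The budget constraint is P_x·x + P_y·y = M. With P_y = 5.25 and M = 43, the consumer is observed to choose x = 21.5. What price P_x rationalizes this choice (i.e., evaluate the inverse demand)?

P_x = 1

Tangency: MRS = y/x = P_x/P_y.
So 5·P_y·y = 5·P_x·x; combined with the budget, a share 0.5 of income goes to x.
Demand: x*(P_x,P_y,M) = 0.5·M/P_x and y* = 0.5·M/P_y.
Set x* = 21.5 in the demand function and solve for P_x: P_x = 1.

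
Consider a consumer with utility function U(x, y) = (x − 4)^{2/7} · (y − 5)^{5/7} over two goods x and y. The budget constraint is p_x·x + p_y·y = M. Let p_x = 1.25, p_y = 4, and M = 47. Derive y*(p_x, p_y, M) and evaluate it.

y* = 8.9286

This is Cobb-Douglas in (x−4, y−5): tangency gives 2/7·p_y·(y−5) = 5/7·p_x·(x−4).
After buying the subsistence bundle (4, 5), a share 2/7 of the remaining income goes to x: x* = 4 + 2/7·(M − 4p_x − 5p_y)/p_x.
Discretionary income = 47 − 4·1.25 − 5·4 = 22; y* = 5 + 5/7·22/4 = 8.9286.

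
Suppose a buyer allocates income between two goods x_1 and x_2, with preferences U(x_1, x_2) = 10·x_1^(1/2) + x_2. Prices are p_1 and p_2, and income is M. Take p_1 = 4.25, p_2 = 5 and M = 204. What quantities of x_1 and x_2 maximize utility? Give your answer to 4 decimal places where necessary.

x_1* = 34.6021, x_2* = 11.3882

MU_x_1 = 5/√x_1, MU_x_2 = 1. Tangency: 5/√x_1 = p_1/p_2.
Solve: √x_1 = 5·p_2/p_1, so x_1*(p_1,p_2) = (5·p_2/p_1)², and x_2* = (M − p_1·x_1*)/p_2.
Plugging in: x_1* = (5·5/4.25)² = 34.6021, x_2* = 11.3882.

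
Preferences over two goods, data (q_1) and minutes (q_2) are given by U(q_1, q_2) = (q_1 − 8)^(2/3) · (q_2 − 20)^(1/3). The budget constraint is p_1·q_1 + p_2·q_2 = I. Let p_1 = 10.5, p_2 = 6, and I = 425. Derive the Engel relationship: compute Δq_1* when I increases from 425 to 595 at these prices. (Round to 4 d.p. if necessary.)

Let q_1' = q_1−8, q_2' = q_2−20. MRS = 2·q_2'/q_1' = p_1/p_2.
After buying the subsistence bundle (8, 20), a share 2/3 of the remaining income goes to q_1: q_1* = 8 + 2/3·(I − 8p_1 − 20p_2)/p_1.
Discretionary income = 425 − 8·10.5 − 20·6 = 221; q_1* = 8 + 2/3·221/10.5 = 22.0317.
At I' = 595: q_1* = 32.8254. Change: 32.8254 − 22.0317 = 10.7937.

Δq_1* = 10.7937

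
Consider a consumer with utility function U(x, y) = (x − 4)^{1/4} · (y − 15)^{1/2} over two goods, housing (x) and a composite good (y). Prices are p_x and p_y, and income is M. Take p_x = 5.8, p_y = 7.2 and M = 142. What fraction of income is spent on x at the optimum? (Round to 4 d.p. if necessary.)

MRS = (1/2)·(y−15)/(x−4). Tangency with p_x/p_y gives y−15 = 2·(p_x/p_y)·(x−4).
Substituting into the budget: x* = 4 + 1/3·(M − 4·p_x − 15·p_y)/p_x, and y* = 15 + 2/3·(…)/p_y.
Discretionary income = 142 − 4·5.8 − 15·7.2 = 10.8; x* = 4 + 1/3·10.8/5.8 = 4.6207; y* = 15 + 2/3·10.8/7.2 = 16.
Expenditure on x: 5.8·4.6207 = 26.8; share = 0.1887.

share on x = 0.1887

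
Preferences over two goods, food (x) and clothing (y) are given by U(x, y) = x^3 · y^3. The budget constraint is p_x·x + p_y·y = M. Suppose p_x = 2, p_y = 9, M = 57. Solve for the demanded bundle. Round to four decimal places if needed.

The MRS is y/x. Set MRS = p_x/p_y.
Rearranging, p_y·y = p_x·x. Substituting into the budget gives p_x·x·(1 + 1) = M.
Demand: x*(p_x,p_y,M) = 0.5·M/p_x and y* = 0.5·M/p_y.
At p_x=2, p_y=9, M=57: x* = 0.5·57/2 = 14.25, y* = 3.1667.

x* = 14.25, y* = 3.1667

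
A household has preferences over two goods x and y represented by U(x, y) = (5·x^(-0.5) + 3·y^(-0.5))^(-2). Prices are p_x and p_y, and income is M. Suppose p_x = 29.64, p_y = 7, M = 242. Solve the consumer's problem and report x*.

From the CES first-order condition, (5/3)·(y/x)^(1.5) = p_x/p_y.
Solve for the ratio: y/x = [(3/5)·p_x/p_y]^(2/3).
Substitute y = (y/x)·x into the budget: x* = M/(p_x + p_y·(y/x)).
Numerically y/x = 1.861891, so x* = 242/(29.64 + 7·1.861891) = 5.671.

x* = 5.671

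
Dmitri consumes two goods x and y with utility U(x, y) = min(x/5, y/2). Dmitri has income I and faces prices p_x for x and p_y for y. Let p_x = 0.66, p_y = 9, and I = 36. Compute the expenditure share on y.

share on y = 0.8451

Demand: x*(p_x,p_y,I) = 5·I/(5·p_x + 2·p_y), y* = 2·I/(5·p_x + 2·p_y).
Here 5·0.66 + 2·9 = 21.3, giving x* = 8.4507 and y* = 3.3803.
Expenditure on y: 9·3.3803 = 30.4225; share = 0.8451.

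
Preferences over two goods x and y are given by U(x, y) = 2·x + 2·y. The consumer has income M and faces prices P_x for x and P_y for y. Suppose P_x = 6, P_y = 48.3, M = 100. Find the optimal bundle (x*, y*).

x* = 16.6667, y* = 0

Perfect substitutes: compare marginal utility per dollar. 2/P_x vs 2/P_y → 0.3333 vs 0.0414.
x gives more utility per dollar, so spend all income on x: x* = M/P_x, y* = 0.
Numerically: x* = 16.6667, y* = 0.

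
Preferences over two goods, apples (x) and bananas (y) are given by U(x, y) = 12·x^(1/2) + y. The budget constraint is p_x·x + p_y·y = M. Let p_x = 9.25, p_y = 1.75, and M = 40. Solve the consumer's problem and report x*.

x* = 1.2885

Utility is quasi-linear in y; the FOC for x is 6/√x = p_x/p_y.
Solve: √x = 6·p_y/p_x, so x*(p_x,p_y) = (6·p_y/p_x)², and y* = (M − p_x·x*)/p_y.
Plugging in: x* = (6·1.75/9.25)² = 1.2885.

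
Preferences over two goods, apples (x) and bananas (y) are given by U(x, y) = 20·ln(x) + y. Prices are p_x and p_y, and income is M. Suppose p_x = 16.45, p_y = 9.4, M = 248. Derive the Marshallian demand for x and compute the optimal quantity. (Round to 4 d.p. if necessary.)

Set MRS = p_x/p_y: (20/x)/1 = p_x/p_y.
So x*(p_x,p_y) = 20·p_y/p_x, independent of income; and y* = (M − 20·p_y)/p_y.
At the given prices: x* = 20·9.4/16.45 = 11.4286.

x* = 11.4286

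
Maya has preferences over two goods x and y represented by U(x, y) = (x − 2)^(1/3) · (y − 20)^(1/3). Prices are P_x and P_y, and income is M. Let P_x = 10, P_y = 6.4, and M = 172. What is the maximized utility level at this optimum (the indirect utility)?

V = 1.3104

After buying the subsistence bundle (2, 20), a share 0.5 of the remaining income goes to x: x* = 2 + 0.5·(M − 2P_x − 20P_y)/P_x.
Discretionary income = 172 − 2·10 − 20·6.4 = 24; x* = 2 + 0.5·24/10 = 3.2; y* = 20 + 0.5·24/6.4 = 21.875.
Utility at the optimum: U(3.2, 21.875) = 1.3104.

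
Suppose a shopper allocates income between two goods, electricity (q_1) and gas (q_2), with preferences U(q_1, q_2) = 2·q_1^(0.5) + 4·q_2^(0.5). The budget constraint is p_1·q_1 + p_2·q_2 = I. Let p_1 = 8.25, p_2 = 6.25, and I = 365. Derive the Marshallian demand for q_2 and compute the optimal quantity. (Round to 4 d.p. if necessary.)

MRS = MU_q_1/MU_q_2 = (1/2)·(q_2/q_1)^(0.5). Set equal to p_1/p_2.
Hence q_2/q_1 = (2·p_1/p_2)^(1/(0.5)), i.e. raised to the 2 power.
With the ratio pinned down, the budget gives q_1* = I/(p_1 + p_2·(q_2/q_1)) and q_2* = (q_2/q_1)·q_1*.
Numerically q_2/q_1 = 6.9696, so q_1* = 365/(8.25 + 6.25·6.9696) = 7.045 and q_2* = 6.9696·7.045 = 49.1006.

q_2* = 49.1006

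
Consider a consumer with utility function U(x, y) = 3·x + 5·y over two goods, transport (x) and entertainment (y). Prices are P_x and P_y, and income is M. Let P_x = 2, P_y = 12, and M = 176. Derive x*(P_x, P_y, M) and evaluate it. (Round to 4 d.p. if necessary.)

Linear utility — the consumer picks whichever good has higher MU/price: 3/2 = 1.5 vs 5/12 = 0.4167.
x gives more utility per dollar, so spend all income on x: x* = M/P_x, y* = 0.
Numerically: x* = 88, y* = 0.

x* = 88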